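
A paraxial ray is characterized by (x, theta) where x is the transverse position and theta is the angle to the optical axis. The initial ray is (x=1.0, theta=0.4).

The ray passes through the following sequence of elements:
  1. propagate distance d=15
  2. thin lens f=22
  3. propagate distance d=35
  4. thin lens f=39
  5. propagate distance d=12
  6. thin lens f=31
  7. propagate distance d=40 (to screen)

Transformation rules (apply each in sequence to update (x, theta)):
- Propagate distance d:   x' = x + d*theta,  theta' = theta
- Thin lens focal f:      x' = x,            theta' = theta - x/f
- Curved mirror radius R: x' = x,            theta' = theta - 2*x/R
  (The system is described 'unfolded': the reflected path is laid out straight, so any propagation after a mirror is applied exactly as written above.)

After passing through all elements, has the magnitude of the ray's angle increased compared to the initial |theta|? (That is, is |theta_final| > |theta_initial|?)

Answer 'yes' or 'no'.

Answer: yes

Derivation:
Initial: x=1.0000 theta=0.4000
After 1 (propagate distance d=15): x=7.0000 theta=0.4000
After 2 (thin lens f=22): x=7.0000 theta=9/110 (≈0.0818)
After 3 (propagate distance d=35): x=217/22 (≈9.8636) theta=9/110 (≈0.0818)
After 4 (thin lens f=39): x=217/22 (≈9.8636) theta=-367/2145 (≈-0.1711)
After 5 (propagate distance d=12): x=11169/1430 (≈7.8105) theta=-367/2145 (≈-0.1711)
After 6 (thin lens f=31): x=11169/1430 (≈7.8105) theta=-56261/132990 (≈-0.4230)
After 7 (propagate distance d=40 (to screen)): x=-1211723/132990 (≈-9.1114) theta=-56261/132990 (≈-0.4230)
|theta_initial|=0.4000 |theta_final|=56261/132990 (≈0.4230) -> increased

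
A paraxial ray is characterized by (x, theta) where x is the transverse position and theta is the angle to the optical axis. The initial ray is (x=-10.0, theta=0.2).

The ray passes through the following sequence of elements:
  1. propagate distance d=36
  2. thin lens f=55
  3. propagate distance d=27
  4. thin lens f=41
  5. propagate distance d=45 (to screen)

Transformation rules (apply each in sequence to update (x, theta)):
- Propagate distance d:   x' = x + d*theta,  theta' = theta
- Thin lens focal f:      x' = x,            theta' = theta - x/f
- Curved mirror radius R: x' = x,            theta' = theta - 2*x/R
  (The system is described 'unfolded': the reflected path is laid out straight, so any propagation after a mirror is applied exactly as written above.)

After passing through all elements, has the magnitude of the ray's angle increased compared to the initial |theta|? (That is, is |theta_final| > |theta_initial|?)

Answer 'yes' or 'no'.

Answer: no

Derivation:
Initial: x=-10.0000 theta=0.2000
After 1 (propagate distance d=36): x=-2.8000 theta=0.2000
After 2 (thin lens f=55): x=-2.8000 theta=69/275 (≈0.2509)
After 3 (propagate distance d=27): x=1093/275 (≈3.9745) theta=69/275 (≈0.2509)
After 4 (thin lens f=41): x=1093/275 (≈3.9745) theta=1736/11275 (≈0.1540)
After 5 (propagate distance d=45 (to screen)): x=122933/11275 (≈10.9031) theta=1736/11275 (≈0.1540)
|theta_initial|=0.2000 |theta_final|=1736/11275 (≈0.1540) -> not increased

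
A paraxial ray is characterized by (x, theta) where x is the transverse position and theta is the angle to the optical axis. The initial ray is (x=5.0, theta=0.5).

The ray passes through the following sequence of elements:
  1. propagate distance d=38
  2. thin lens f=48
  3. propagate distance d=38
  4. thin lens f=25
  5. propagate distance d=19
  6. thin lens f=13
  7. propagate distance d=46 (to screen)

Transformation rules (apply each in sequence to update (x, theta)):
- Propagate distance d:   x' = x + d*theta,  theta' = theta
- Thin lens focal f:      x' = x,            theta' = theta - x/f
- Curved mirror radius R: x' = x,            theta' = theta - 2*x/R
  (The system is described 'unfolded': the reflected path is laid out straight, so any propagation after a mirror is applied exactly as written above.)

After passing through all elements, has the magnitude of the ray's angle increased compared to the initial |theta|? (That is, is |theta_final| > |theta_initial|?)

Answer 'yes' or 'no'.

Answer: yes

Derivation:
Initial: x=5.0000 theta=0.5000
After 1 (propagate distance d=38): x=24.0000 theta=0.5000
After 2 (thin lens f=48): x=24.0000 theta=0.0000
After 3 (propagate distance d=38): x=24.0000 theta=0.0000
After 4 (thin lens f=25): x=24.0000 theta=-0.9600
After 5 (propagate distance d=19): x=5.7600 theta=-0.9600
After 6 (thin lens f=13): x=5.7600 theta=-456/325 (≈-1.4031)
After 7 (propagate distance d=46 (to screen)): x=-19104/325 (≈-58.7815) theta=-456/325 (≈-1.4031)
|theta_initial|=0.5000 |theta_final|=456/325 (≈1.4031) -> increased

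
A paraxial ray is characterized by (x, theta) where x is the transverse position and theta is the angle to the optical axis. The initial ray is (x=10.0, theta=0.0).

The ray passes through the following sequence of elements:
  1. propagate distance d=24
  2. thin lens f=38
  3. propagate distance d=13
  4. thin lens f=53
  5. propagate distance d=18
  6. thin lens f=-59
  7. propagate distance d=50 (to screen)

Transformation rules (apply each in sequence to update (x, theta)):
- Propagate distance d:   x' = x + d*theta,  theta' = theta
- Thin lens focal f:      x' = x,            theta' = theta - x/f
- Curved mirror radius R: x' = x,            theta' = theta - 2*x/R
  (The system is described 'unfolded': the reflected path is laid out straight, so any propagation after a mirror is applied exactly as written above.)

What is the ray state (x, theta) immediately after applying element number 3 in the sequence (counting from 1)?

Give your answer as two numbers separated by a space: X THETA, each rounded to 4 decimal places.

Initial: x=10.0000 theta=0.0000
After 1 (propagate distance d=24): x=10.0000 theta=0.0000
After 2 (thin lens f=38): x=10.0000 theta=-5/19 (≈-0.2632)
After 3 (propagate distance d=13): x=125/19 (≈6.5789) theta=-5/19 (≈-0.2632)
Rounded to 4 decimal places: x = 6.5789, theta = -0.2632

Answer: 6.5789 -0.2632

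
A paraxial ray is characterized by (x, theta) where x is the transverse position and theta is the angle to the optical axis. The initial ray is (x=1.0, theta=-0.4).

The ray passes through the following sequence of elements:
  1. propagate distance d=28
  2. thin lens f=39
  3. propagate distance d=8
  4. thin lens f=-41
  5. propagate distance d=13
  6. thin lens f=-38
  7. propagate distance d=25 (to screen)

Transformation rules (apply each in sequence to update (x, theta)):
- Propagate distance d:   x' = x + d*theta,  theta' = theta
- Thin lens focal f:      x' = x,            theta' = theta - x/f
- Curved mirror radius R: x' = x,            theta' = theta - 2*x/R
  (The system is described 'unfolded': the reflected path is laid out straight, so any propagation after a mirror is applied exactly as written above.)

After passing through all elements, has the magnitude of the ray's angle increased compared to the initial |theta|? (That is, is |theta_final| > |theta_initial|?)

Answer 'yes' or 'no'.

Initial: x=1.0000 theta=-0.4000
After 1 (propagate distance d=28): x=-10.2000 theta=-0.4000
After 2 (thin lens f=39): x=-10.2000 theta=-9/65 (≈-0.1385)
After 3 (propagate distance d=8): x=-147/13 (≈-11.3077) theta=-9/65 (≈-0.1385)
After 4 (thin lens f=-41): x=-147/13 (≈-11.3077) theta=-1104/2665 (≈-0.4143)
After 5 (propagate distance d=13): x=-44487/2665 (≈-16.6931) theta=-1104/2665 (≈-0.4143)
After 6 (thin lens f=-38): x=-44487/2665 (≈-16.6931) theta=-86439/101270 (≈-0.8535)
After 7 (propagate distance d=25 (to screen)): x=-3851481/101270 (≈-38.0318) theta=-86439/101270 (≈-0.8535)
|theta_initial|=0.4000 |theta_final|=86439/101270 (≈0.8535) -> increased

Answer: yes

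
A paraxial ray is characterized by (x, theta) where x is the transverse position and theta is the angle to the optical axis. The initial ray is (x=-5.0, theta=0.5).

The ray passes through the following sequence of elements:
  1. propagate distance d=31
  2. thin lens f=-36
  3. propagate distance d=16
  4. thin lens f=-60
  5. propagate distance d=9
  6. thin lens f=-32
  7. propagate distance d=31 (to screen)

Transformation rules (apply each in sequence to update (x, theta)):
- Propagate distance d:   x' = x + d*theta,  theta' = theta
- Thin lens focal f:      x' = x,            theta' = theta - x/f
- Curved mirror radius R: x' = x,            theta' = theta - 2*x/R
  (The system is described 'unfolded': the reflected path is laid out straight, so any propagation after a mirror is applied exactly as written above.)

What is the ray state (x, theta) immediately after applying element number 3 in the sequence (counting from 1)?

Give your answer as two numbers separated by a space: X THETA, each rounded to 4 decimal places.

Initial: x=-5.0000 theta=0.5000
After 1 (propagate distance d=31): x=10.5000 theta=0.5000
After 2 (thin lens f=-36): x=10.5000 theta=19/24 (≈0.7917)
After 3 (propagate distance d=16): x=139/6 (≈23.1667) theta=19/24 (≈0.7917)
Rounded to 4 decimal places: x = 23.1667, theta = 0.7917

Answer: 23.1667 0.7917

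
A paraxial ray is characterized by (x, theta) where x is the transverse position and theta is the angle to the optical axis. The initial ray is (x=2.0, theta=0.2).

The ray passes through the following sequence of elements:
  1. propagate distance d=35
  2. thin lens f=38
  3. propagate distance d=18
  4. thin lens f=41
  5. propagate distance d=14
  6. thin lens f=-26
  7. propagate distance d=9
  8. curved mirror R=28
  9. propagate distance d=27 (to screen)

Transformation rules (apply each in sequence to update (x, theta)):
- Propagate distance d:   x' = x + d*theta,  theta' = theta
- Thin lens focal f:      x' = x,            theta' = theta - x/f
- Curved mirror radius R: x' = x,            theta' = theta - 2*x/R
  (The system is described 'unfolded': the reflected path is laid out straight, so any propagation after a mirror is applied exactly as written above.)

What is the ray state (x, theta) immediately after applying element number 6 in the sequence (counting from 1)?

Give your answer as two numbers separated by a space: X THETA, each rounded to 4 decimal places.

Initial: x=2.0000 theta=0.2000
After 1 (propagate distance d=35): x=9.0000 theta=0.2000
After 2 (thin lens f=38): x=9.0000 theta=-7/190 (≈-0.0368)
After 3 (propagate distance d=18): x=792/95 (≈8.3368) theta=-7/190 (≈-0.0368)
After 4 (thin lens f=41): x=792/95 (≈8.3368) theta=-1871/7790 (≈-0.2402)
After 5 (propagate distance d=14): x=3875/779 (≈4.9743) theta=-1871/7790 (≈-0.2402)
After 6 (thin lens f=-26): x=3875/779 (≈4.9743) theta=-2474/50635 (≈-0.0489)
Rounded to 4 decimal places: x = 4.9743, theta = -0.0489

Answer: 4.9743 -0.0489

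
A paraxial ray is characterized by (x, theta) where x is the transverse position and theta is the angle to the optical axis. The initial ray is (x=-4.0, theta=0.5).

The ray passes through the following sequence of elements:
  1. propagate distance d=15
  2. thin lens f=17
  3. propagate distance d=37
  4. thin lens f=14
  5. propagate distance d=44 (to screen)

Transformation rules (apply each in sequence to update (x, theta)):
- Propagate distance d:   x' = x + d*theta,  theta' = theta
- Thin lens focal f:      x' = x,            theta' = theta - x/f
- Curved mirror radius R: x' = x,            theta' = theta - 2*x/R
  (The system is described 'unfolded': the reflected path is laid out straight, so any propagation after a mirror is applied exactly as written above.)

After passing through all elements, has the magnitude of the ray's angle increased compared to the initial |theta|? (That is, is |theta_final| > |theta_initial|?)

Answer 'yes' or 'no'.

Answer: yes

Derivation:
Initial: x=-4.0000 theta=0.5000
After 1 (propagate distance d=15): x=3.5000 theta=0.5000
After 2 (thin lens f=17): x=3.5000 theta=5/17 (≈0.2941)
After 3 (propagate distance d=37): x=489/34 (≈14.3824) theta=5/17 (≈0.2941)
After 4 (thin lens f=14): x=489/34 (≈14.3824) theta=-349/476 (≈-0.7332)
After 5 (propagate distance d=44 (to screen)): x=-4255/238 (≈-17.8782) theta=-349/476 (≈-0.7332)
|theta_initial|=0.5000 |theta_final|=349/476 (≈0.7332) -> increased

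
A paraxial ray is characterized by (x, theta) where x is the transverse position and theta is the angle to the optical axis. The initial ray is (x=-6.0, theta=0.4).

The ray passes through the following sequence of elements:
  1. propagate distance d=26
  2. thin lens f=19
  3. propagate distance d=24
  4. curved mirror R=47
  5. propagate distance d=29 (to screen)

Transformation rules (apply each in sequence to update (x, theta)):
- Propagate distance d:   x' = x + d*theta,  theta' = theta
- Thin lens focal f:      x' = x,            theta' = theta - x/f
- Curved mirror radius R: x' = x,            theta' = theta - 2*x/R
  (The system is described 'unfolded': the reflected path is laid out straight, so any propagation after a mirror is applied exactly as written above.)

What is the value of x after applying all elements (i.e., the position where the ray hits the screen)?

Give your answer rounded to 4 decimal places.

Answer: 2.9084

Derivation:
Initial: x=-6.0000 theta=0.4000
After 1 (propagate distance d=26): x=4.4000 theta=0.4000
After 2 (thin lens f=19): x=4.4000 theta=16/95 (≈0.1684)
After 3 (propagate distance d=24): x=802/95 (≈8.4421) theta=16/95 (≈0.1684)
After 4 (curved mirror R=47): x=802/95 (≈8.4421) theta=-852/4465 (≈-0.1908)
After 5 (propagate distance d=29 (to screen)): x=12986/4465 (≈2.9084) theta=-852/4465 (≈-0.1908)
Rounded to 4 decimal places: x = 2.9084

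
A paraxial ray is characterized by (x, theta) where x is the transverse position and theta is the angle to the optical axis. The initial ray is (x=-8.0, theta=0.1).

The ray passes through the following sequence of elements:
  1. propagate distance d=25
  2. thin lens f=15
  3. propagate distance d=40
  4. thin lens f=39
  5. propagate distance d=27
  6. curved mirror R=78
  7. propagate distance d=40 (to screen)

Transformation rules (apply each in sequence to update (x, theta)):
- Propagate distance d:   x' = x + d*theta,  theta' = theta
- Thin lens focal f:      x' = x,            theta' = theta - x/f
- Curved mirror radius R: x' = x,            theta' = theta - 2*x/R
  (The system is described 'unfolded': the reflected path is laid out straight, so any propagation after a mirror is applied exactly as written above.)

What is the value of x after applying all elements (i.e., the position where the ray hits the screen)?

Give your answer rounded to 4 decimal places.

Answer: 4.7354

Derivation:
Initial: x=-8.0000 theta=0.1000
After 1 (propagate distance d=25): x=-5.5000 theta=0.1000
After 2 (thin lens f=15): x=-5.5000 theta=7/15 (≈0.4667)
After 3 (propagate distance d=40): x=79/6 (≈13.1667) theta=7/15 (≈0.4667)
After 4 (thin lens f=39): x=79/6 (≈13.1667) theta=151/1170 (≈0.1291)
After 5 (propagate distance d=27): x=3247/195 (≈16.6513) theta=151/1170 (≈0.1291)
After 6 (curved mirror R=78): x=3247/195 (≈16.6513) theta=-4531/15210 (≈-0.2979)
After 7 (propagate distance d=40 (to screen)): x=36013/7605 (≈4.7354) theta=-4531/15210 (≈-0.2979)
Rounded to 4 decimal places: x = 4.7354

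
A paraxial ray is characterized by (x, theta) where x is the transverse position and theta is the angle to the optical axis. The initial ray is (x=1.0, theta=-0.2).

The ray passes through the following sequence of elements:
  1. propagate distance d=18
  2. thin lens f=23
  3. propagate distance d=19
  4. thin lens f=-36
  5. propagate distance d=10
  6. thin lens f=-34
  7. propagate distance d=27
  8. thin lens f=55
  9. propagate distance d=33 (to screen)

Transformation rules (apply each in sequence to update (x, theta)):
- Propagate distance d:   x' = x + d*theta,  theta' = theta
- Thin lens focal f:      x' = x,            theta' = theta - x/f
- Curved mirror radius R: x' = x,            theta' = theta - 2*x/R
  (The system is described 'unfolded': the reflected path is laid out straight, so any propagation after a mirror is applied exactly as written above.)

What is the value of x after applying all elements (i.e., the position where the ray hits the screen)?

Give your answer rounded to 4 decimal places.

Initial: x=1.0000 theta=-0.2000
After 1 (propagate distance d=18): x=-2.6000 theta=-0.2000
After 2 (thin lens f=23): x=-2.6000 theta=-2/23 (≈-0.0870)
After 3 (propagate distance d=19): x=-489/115 (≈-4.2522) theta=-2/23 (≈-0.0870)
After 4 (thin lens f=-36): x=-489/115 (≈-4.2522) theta=-283/1380 (≈-0.2051)
After 5 (propagate distance d=10): x=-4349/690 (≈-6.3029) theta=-283/1380 (≈-0.2051)
After 6 (thin lens f=-34): x=-4349/690 (≈-6.3029) theta=-458/1173 (≈-0.3905)
After 7 (propagate distance d=27): x=-8591/510 (≈-16.8451) theta=-458/1173 (≈-0.3905)
After 8 (thin lens f=55): x=-8591/510 (≈-16.8451) theta=-4937/58650 (≈-0.0842)
After 9 (propagate distance d=33 (to screen)): x=-575443/29325 (≈-19.6229) theta=-4937/58650 (≈-0.0842)
Rounded to 4 decimal places: x = -19.6229

Answer: -19.6229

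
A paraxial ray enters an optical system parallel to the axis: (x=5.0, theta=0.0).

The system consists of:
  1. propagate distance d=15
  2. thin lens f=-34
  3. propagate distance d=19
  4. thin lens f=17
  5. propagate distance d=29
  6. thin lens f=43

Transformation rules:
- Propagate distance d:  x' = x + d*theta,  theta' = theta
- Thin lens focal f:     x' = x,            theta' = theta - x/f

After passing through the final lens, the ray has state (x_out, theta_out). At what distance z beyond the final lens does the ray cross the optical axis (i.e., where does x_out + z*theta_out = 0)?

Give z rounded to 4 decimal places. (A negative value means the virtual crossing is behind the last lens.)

Initial: x=5.0000 theta=0.0000
After 1 (propagate distance d=15): x=5.0000 theta=0.0000
After 2 (thin lens f=-34): x=5.0000 theta=5/34 (≈0.1471)
After 3 (propagate distance d=19): x=265/34 (≈7.7941) theta=5/34 (≈0.1471)
After 4 (thin lens f=17): x=265/34 (≈7.7941) theta=-90/289 (≈-0.3114)
After 5 (propagate distance d=29): x=-715/578 (≈-1.2370) theta=-90/289 (≈-0.3114)
After 6 (thin lens f=43): x=-715/578 (≈-1.2370) theta=-7025/24854 (≈-0.2827)
z_focus = -x_out/theta_out = -(-715/578)/(-7025/24854) = -6149/1405 ≈ -4.3765
Rounded to 4 decimal places: z = -4.3765

Answer: -4.3765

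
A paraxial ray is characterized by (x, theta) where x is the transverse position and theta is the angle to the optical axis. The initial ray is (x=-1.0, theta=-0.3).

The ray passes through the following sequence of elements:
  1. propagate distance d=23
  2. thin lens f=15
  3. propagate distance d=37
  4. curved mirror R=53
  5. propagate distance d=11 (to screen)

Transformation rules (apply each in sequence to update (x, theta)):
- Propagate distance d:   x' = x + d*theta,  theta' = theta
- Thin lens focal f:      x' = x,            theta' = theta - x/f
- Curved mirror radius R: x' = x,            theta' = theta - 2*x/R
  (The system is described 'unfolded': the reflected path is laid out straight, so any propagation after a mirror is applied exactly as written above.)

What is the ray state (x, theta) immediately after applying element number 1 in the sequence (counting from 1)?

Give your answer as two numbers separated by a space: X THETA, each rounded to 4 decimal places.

Answer: -7.9000 -0.3000

Derivation:
Initial: x=-1.0000 theta=-0.3000
After 1 (propagate distance d=23): x=-7.9000 theta=-0.3000
Rounded to 4 decimal places: x = -7.9000, theta = -0.3000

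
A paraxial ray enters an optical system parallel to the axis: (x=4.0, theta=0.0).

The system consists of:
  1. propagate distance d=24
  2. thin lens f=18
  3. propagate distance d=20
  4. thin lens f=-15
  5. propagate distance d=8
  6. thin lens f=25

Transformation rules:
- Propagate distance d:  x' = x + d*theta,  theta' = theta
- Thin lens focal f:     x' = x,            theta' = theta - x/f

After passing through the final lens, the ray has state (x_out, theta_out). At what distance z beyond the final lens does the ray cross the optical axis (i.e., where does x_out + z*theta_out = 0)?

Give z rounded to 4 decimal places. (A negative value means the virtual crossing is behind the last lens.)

Initial: x=4.0000 theta=0.0000
After 1 (propagate distance d=24): x=4.0000 theta=0.0000
After 2 (thin lens f=18): x=4.0000 theta=-2/9 (≈-0.2222)
After 3 (propagate distance d=20): x=-4/9 (≈-0.4444) theta=-2/9 (≈-0.2222)
After 4 (thin lens f=-15): x=-4/9 (≈-0.4444) theta=-34/135 (≈-0.2519)
After 5 (propagate distance d=8): x=-332/135 (≈-2.4593) theta=-34/135 (≈-0.2519)
After 6 (thin lens f=25): x=-332/135 (≈-2.4593) theta=-518/3375 (≈-0.1535)
z_focus = -x_out/theta_out = -(-332/135)/(-518/3375) = -4150/259 ≈ -16.0232
Rounded to 4 decimal places: z = -16.0232

Answer: -16.0232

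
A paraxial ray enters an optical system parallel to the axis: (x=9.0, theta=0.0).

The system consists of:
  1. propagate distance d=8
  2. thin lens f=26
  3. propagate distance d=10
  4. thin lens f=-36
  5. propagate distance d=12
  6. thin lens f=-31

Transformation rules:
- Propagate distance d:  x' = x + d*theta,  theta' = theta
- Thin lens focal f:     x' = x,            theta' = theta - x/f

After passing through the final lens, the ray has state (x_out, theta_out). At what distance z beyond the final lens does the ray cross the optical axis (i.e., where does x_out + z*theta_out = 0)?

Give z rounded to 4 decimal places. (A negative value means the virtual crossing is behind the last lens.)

Initial: x=9.0000 theta=0.0000
After 1 (propagate distance d=8): x=9.0000 theta=0.0000
After 2 (thin lens f=26): x=9.0000 theta=-9/26 (≈-0.3462)
After 3 (propagate distance d=10): x=72/13 (≈5.5385) theta=-9/26 (≈-0.3462)
After 4 (thin lens f=-36): x=72/13 (≈5.5385) theta=-5/26 (≈-0.1923)
After 5 (propagate distance d=12): x=42/13 (≈3.2308) theta=-5/26 (≈-0.1923)
After 6 (thin lens f=-31): x=42/13 (≈3.2308) theta=-71/806 (≈-0.0881)
z_focus = -x_out/theta_out = -(42/13)/(-71/806) = 2604/71 ≈ 36.6761
Rounded to 4 decimal places: z = 36.6761

Answer: 36.6761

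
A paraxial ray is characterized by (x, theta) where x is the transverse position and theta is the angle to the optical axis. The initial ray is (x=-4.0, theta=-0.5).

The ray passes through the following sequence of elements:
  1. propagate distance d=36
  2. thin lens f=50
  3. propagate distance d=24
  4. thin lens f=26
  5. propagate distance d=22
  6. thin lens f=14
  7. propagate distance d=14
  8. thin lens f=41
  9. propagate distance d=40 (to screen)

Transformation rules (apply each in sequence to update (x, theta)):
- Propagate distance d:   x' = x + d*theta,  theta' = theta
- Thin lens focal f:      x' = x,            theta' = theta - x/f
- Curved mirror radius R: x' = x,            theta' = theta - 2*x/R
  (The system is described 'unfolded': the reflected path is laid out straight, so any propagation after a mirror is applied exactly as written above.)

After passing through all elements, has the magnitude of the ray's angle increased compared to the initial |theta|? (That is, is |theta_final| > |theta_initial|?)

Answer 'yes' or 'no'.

Answer: yes

Derivation:
Initial: x=-4.0000 theta=-0.5000
After 1 (propagate distance d=36): x=-22.0000 theta=-0.5000
After 2 (thin lens f=50): x=-22.0000 theta=-0.0600
After 3 (propagate distance d=24): x=-23.4400 theta=-0.0600
After 4 (thin lens f=26): x=-23.4400 theta=547/650 (≈0.8415)
After 5 (propagate distance d=22): x=-1601/325 (≈-4.9262) theta=547/650 (≈0.8415)
After 6 (thin lens f=14): x=-1601/325 (≈-4.9262) theta=543/455 (≈1.1934)
After 7 (propagate distance d=14): x=3829/325 (≈11.7815) theta=543/455 (≈1.1934)
After 8 (thin lens f=41): x=3829/325 (≈11.7815) theta=84512/93275 (≈0.9061)
After 9 (propagate distance d=40 (to screen)): x=4479403/93275 (≈48.0236) theta=84512/93275 (≈0.9061)
|theta_initial|=0.5000 |theta_final|=84512/93275 (≈0.9061) -> increased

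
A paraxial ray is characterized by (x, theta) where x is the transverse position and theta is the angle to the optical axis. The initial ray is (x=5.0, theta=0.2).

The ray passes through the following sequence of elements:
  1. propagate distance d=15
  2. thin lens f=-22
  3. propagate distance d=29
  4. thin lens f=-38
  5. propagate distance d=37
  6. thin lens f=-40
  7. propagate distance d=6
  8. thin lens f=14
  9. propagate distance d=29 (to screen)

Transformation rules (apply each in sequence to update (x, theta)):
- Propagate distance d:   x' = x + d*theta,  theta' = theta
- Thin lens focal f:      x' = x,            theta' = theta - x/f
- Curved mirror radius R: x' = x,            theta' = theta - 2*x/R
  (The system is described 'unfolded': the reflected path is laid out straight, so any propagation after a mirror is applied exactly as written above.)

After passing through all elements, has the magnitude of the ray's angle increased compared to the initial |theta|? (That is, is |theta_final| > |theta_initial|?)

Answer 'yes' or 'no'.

Initial: x=5.0000 theta=0.2000
After 1 (propagate distance d=15): x=8.0000 theta=0.2000
After 2 (thin lens f=-22): x=8.0000 theta=31/55 (≈0.5636)
After 3 (propagate distance d=29): x=1339/55 (≈24.3455) theta=31/55 (≈0.5636)
After 4 (thin lens f=-38): x=1339/55 (≈24.3455) theta=2517/2090 (≈1.2043)
After 5 (propagate distance d=37): x=144011/2090 (≈68.9048) theta=2517/2090 (≈1.2043)
After 6 (thin lens f=-40): x=144011/2090 (≈68.9048) theta=244691/83600 (≈2.9269)
After 7 (propagate distance d=6): x=3614293/41800 (≈86.4663) theta=244691/83600 (≈2.9269)
After 8 (thin lens f=14): x=3614293/41800 (≈86.4663) theta=-118841/36575 (≈-3.2492)
After 9 (propagate distance d=29 (to screen)): x=-2271061/292600 (≈-7.7617) theta=-118841/36575 (≈-3.2492)
|theta_initial|=0.2000 |theta_final|=118841/36575 (≈3.2492) -> increased

Answer: yes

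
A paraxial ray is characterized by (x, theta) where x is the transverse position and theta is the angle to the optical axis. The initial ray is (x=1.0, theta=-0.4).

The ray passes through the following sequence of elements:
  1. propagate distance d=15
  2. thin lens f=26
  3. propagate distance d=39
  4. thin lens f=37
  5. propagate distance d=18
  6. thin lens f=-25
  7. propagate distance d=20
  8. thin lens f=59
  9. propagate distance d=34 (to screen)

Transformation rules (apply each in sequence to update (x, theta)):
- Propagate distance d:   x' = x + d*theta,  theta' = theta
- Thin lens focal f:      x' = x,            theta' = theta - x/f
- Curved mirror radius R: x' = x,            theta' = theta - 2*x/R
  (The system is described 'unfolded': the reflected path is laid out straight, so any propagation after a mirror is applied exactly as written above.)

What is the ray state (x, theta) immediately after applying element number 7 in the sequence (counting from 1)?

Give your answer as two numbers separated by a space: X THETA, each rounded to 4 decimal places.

Answer: -15.9106 -0.2723

Derivation:
Initial: x=1.0000 theta=-0.4000
After 1 (propagate distance d=15): x=-5.0000 theta=-0.4000
After 2 (thin lens f=26): x=-5.0000 theta=-27/130 (≈-0.2077)
After 3 (propagate distance d=39): x=-13.1000 theta=-27/130 (≈-0.2077)
After 4 (thin lens f=37): x=-13.1000 theta=352/2405 (≈0.1464)
After 5 (propagate distance d=18): x=-50339/4810 (≈-10.4655) theta=352/2405 (≈0.1464)
After 6 (thin lens f=-25): x=-50339/4810 (≈-10.4655) theta=-32739/120250 (≈-0.2723)
After 7 (propagate distance d=20): x=-382651/24050 (≈-15.9106) theta=-32739/120250 (≈-0.2723)
Rounded to 4 decimal places: x = -15.9106, theta = -0.2723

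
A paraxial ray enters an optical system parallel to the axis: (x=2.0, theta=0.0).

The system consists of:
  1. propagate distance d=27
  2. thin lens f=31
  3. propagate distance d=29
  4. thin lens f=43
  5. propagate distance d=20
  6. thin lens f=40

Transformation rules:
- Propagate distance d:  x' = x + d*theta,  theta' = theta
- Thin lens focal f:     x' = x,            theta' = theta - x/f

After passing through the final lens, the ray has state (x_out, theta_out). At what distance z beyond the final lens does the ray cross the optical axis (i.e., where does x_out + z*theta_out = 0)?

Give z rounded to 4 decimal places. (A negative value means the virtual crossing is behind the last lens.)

Answer: -33.0223

Derivation:
Initial: x=2.0000 theta=0.0000
After 1 (propagate distance d=27): x=2.0000 theta=0.0000
After 2 (thin lens f=31): x=2.0000 theta=-2/31 (≈-0.0645)
After 3 (propagate distance d=29): x=4/31 (≈0.1290) theta=-2/31 (≈-0.0645)
After 4 (thin lens f=43): x=4/31 (≈0.1290) theta=-90/1333 (≈-0.0675)
After 5 (propagate distance d=20): x=-1628/1333 (≈-1.2213) theta=-90/1333 (≈-0.0675)
After 6 (thin lens f=40): x=-1628/1333 (≈-1.2213) theta=-493/13330 (≈-0.0370)
z_focus = -x_out/theta_out = -(-1628/1333)/(-493/13330) = -16280/493 ≈ -33.0223
Rounded to 4 decimal places: z = -33.0223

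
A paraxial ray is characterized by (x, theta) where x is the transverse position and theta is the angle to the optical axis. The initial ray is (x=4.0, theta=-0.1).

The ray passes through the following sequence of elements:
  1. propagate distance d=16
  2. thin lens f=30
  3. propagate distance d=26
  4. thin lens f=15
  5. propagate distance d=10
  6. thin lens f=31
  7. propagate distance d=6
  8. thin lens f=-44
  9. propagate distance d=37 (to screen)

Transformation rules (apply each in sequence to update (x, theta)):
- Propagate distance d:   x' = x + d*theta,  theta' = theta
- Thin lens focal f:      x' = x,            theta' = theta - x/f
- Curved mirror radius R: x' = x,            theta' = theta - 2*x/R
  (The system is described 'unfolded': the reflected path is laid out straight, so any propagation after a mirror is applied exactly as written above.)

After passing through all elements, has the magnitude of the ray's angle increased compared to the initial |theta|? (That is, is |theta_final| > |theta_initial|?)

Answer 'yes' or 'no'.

Initial: x=4.0000 theta=-0.1000
After 1 (propagate distance d=16): x=2.4000 theta=-0.1000
After 2 (thin lens f=30): x=2.4000 theta=-0.1800
After 3 (propagate distance d=26): x=-2.2800 theta=-0.1800
After 4 (thin lens f=15): x=-2.2800 theta=-0.0280
After 5 (propagate distance d=10): x=-2.5600 theta=-0.0280
After 6 (thin lens f=31): x=-2.5600 theta=423/7750 (≈0.0546)
After 7 (propagate distance d=6): x=-8651/3875 (≈-2.2325) theta=423/7750 (≈0.0546)
After 8 (thin lens f=-44): x=-8651/3875 (≈-2.2325) theta=131/34100 (≈0.0038)
After 9 (propagate distance d=37 (to screen)): x=-356409/170500 (≈-2.0904) theta=131/34100 (≈0.0038)
|theta_initial|=0.1000 |theta_final|=131/34100 (≈0.0038) -> not increased

Answer: no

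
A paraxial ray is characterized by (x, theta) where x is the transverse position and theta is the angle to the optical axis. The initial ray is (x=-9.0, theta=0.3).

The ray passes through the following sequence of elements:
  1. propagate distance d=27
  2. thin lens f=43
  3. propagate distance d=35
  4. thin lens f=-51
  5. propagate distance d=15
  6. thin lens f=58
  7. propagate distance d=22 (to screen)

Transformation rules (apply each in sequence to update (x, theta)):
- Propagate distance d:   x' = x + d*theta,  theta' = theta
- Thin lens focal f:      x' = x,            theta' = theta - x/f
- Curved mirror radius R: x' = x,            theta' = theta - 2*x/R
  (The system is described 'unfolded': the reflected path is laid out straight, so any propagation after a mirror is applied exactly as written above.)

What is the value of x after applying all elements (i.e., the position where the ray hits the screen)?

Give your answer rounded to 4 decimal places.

Initial: x=-9.0000 theta=0.3000
After 1 (propagate distance d=27): x=-0.9000 theta=0.3000
After 2 (thin lens f=43): x=-0.9000 theta=69/215 (≈0.3209)
After 3 (propagate distance d=35): x=4443/430 (≈10.3326) theta=69/215 (≈0.3209)
After 4 (thin lens f=-51): x=4443/430 (≈10.3326) theta=89/170 (≈0.5235)
After 5 (propagate distance d=15): x=66468/3655 (≈18.1855) theta=89/170 (≈0.5235)
After 6 (thin lens f=58): x=66468/3655 (≈18.1855) theta=307/1462 (≈0.2100)
After 7 (propagate distance d=22 (to screen)): x=83353/3655 (≈22.8052) theta=307/1462 (≈0.2100)
Rounded to 4 decimal places: x = 22.8052

Answer: 22.8052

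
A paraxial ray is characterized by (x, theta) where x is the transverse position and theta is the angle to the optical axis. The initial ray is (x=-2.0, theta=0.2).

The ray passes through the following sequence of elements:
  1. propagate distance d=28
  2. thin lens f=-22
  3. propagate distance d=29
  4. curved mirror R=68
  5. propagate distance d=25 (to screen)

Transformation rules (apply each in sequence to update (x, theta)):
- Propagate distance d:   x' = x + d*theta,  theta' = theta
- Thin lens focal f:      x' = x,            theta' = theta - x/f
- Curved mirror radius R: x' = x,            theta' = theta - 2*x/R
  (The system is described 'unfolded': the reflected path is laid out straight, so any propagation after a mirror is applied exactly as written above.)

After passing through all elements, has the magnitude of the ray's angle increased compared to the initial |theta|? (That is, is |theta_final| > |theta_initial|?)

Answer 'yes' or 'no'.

Answer: no

Derivation:
Initial: x=-2.0000 theta=0.2000
After 1 (propagate distance d=28): x=3.6000 theta=0.2000
After 2 (thin lens f=-22): x=3.6000 theta=4/11 (≈0.3636)
After 3 (propagate distance d=29): x=778/55 (≈14.1455) theta=4/11 (≈0.3636)
After 4 (curved mirror R=68): x=778/55 (≈14.1455) theta=-49/935 (≈-0.0524)
After 5 (propagate distance d=25 (to screen)): x=1091/85 (≈12.8353) theta=-49/935 (≈-0.0524)
|theta_initial|=0.2000 |theta_final|=49/935 (≈0.0524) -> not increased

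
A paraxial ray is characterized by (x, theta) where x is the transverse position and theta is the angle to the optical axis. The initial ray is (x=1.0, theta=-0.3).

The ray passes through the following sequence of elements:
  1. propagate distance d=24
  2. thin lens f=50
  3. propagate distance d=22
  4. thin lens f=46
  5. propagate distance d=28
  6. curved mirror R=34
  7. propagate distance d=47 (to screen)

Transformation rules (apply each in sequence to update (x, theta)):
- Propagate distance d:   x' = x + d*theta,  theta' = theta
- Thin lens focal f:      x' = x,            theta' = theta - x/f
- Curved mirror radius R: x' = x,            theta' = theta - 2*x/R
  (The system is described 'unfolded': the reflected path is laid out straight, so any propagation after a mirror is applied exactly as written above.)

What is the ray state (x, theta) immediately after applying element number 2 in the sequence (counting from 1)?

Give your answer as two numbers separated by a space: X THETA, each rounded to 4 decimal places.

Answer: -6.2000 -0.1760

Derivation:
Initial: x=1.0000 theta=-0.3000
After 1 (propagate distance d=24): x=-6.2000 theta=-0.3000
After 2 (thin lens f=50): x=-6.2000 theta=-0.1760
Rounded to 4 decimal places: x = -6.2000, theta = -0.1760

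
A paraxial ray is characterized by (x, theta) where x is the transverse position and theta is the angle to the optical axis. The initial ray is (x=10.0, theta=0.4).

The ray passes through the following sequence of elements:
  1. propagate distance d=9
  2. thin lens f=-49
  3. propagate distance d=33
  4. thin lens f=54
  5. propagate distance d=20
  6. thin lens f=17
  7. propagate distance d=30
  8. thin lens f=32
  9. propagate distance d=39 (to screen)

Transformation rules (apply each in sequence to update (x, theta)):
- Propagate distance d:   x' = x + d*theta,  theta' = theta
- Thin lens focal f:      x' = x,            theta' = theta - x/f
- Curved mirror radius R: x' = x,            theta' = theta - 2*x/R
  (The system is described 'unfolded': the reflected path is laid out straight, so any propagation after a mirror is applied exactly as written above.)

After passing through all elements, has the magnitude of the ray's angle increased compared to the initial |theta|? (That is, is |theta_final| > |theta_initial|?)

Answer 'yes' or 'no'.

Answer: yes

Derivation:
Initial: x=10.0000 theta=0.4000
After 1 (propagate distance d=9): x=13.6000 theta=0.4000
After 2 (thin lens f=-49): x=13.6000 theta=166/245 (≈0.6776)
After 3 (propagate distance d=33): x=1762/49 (≈35.9592) theta=166/245 (≈0.6776)
After 4 (thin lens f=54): x=1762/49 (≈35.9592) theta=11/945 (≈0.0116)
After 5 (propagate distance d=20): x=47882/1323 (≈36.1920) theta=11/945 (≈0.0116)
After 6 (thin lens f=17): x=47882/1323 (≈36.1920) theta=-79367/37485 (≈-2.1173)
After 7 (propagate distance d=30): x=-614612/22491 (≈-27.3270) theta=-79367/37485 (≈-2.1173)
After 8 (thin lens f=32): x=-614612/22491 (≈-27.3270) theta=-1136543/899640 (≈-1.2633)
After 9 (propagate distance d=39 (to screen)): x=-68909657/899640 (≈-76.5969) theta=-1136543/899640 (≈-1.2633)
|theta_initial|=0.4000 |theta_final|=1136543/899640 (≈1.2633) -> increased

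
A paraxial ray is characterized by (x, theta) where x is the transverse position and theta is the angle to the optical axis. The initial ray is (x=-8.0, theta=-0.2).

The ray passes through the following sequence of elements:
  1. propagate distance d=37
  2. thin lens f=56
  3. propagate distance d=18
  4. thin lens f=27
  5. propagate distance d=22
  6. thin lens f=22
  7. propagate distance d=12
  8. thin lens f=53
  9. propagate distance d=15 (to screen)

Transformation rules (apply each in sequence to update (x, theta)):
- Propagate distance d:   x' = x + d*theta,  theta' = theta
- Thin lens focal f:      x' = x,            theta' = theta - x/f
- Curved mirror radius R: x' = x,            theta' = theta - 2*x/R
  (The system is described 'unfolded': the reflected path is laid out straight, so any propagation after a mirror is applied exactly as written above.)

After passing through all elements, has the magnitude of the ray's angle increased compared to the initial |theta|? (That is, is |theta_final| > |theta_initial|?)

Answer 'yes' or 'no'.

Answer: yes

Derivation:
Initial: x=-8.0000 theta=-0.2000
After 1 (propagate distance d=37): x=-15.4000 theta=-0.2000
After 2 (thin lens f=56): x=-15.4000 theta=0.0750
After 3 (propagate distance d=18): x=-14.0500 theta=0.0750
After 4 (thin lens f=27): x=-14.0500 theta=643/1080 (≈0.5954)
After 5 (propagate distance d=22): x=-257/270 (≈-0.9519) theta=643/1080 (≈0.5954)
After 6 (thin lens f=22): x=-257/270 (≈-0.9519) theta=281/440 (≈0.6386)
After 7 (propagate distance d=12): x=9967/1485 (≈6.7118) theta=281/440 (≈0.6386)
After 8 (thin lens f=53): x=9967/1485 (≈6.7118) theta=64475/125928 (≈0.5120)
After 9 (propagate distance d=15 (to screen)): x=9061633/629640 (≈14.3918) theta=64475/125928 (≈0.5120)
|theta_initial|=0.2000 |theta_final|=64475/125928 (≈0.5120) -> increased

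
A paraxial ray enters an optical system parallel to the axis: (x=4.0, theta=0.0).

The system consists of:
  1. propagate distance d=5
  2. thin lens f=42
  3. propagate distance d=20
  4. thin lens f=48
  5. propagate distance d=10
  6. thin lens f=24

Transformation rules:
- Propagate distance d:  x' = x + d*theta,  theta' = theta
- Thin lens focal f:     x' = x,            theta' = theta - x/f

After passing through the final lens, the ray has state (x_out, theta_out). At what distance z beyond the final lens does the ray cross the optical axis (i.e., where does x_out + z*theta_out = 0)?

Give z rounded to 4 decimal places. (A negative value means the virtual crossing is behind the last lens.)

Answer: 4.1965

Derivation:
Initial: x=4.0000 theta=0.0000
After 1 (propagate distance d=5): x=4.0000 theta=0.0000
After 2 (thin lens f=42): x=4.0000 theta=-2/21 (≈-0.0952)
After 3 (propagate distance d=20): x=44/21 (≈2.0952) theta=-2/21 (≈-0.0952)
After 4 (thin lens f=48): x=44/21 (≈2.0952) theta=-5/36 (≈-0.1389)
After 5 (propagate distance d=10): x=89/126 (≈0.7063) theta=-5/36 (≈-0.1389)
After 6 (thin lens f=24): x=89/126 (≈0.7063) theta=-509/3024 (≈-0.1683)
z_focus = -x_out/theta_out = -(89/126)/(-509/3024) = 2136/509 ≈ 4.1965
Rounded to 4 decimal places: z = 4.1965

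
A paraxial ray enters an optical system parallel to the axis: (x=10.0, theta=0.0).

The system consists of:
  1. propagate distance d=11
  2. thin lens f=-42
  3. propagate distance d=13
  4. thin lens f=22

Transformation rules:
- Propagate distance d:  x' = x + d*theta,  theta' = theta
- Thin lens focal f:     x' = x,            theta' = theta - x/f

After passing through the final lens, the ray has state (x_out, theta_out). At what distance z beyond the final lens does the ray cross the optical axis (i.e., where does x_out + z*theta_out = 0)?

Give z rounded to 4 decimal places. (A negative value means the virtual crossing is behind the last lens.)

Initial: x=10.0000 theta=0.0000
After 1 (propagate distance d=11): x=10.0000 theta=0.0000
After 2 (thin lens f=-42): x=10.0000 theta=5/21 (≈0.2381)
After 3 (propagate distance d=13): x=275/21 (≈13.0952) theta=5/21 (≈0.2381)
After 4 (thin lens f=22): x=275/21 (≈13.0952) theta=-5/14 (≈-0.3571)
z_focus = -x_out/theta_out = -(275/21)/(-5/14) = 110/3 ≈ 36.6667
Rounded to 4 decimal places: z = 36.6667

Answer: 36.6667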